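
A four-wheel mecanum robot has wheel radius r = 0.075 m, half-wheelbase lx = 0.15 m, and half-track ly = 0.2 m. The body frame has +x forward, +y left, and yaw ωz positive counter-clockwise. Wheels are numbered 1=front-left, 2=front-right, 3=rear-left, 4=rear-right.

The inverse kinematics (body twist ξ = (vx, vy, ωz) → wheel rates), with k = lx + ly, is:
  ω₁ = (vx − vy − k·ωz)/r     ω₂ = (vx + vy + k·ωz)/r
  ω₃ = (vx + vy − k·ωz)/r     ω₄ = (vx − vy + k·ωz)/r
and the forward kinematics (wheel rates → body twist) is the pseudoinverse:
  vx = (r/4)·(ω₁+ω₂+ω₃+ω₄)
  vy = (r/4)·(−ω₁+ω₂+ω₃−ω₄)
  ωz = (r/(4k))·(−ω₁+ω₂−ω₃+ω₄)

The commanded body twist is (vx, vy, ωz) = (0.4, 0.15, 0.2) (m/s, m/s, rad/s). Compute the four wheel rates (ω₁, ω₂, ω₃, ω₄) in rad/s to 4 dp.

(2.4000, 8.2667, 6.4000, 4.2667)

k = lx + ly = 0.15 + 0.2 = 0.3500;  k·ωz = 0.3500·0.2 = 0.0700
ω₁ (FL) = (vx − vy − k·ωz)/r = 0.1800/0.075 = 2.4000
ω₂ (FR) = (vx + vy + k·ωz)/r = 0.6200/0.075 = 8.2667
ω₃ (RL) = (vx + vy − k·ωz)/r = 0.4800/0.075 = 6.4000
ω₄ (RR) = (vx − vy + k·ωz)/r = 0.3200/0.075 = 4.2667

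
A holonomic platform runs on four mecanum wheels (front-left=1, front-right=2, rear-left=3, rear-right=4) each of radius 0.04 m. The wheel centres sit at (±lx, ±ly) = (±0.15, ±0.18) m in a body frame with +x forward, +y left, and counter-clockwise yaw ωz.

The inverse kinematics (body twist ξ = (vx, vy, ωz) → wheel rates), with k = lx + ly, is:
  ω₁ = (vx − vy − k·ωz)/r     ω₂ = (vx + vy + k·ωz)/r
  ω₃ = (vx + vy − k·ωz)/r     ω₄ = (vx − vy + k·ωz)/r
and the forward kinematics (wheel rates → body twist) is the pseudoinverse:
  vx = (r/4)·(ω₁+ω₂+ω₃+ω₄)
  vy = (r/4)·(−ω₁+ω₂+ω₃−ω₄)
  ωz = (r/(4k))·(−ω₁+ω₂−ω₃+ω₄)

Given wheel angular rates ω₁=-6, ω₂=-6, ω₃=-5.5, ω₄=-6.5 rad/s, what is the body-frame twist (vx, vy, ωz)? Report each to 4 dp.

k = lx + ly = 0.15 + 0.18 = 0.3300
ω₁+ω₂+ω₃+ω₄ = -24.0000  →  vx = (0.04/4)·-24.0000 = -0.2400
−ω₁+ω₂+ω₃−ω₄ = 1.0000  →  vy = (0.04/4)·1.0000 = 0.0100
−ω₁+ω₂−ω₃+ω₄ = -1.0000  →  ωz = (0.04/1.3200)·-1.0000 = -0.0303

(-0.2400, 0.0100, -0.0303)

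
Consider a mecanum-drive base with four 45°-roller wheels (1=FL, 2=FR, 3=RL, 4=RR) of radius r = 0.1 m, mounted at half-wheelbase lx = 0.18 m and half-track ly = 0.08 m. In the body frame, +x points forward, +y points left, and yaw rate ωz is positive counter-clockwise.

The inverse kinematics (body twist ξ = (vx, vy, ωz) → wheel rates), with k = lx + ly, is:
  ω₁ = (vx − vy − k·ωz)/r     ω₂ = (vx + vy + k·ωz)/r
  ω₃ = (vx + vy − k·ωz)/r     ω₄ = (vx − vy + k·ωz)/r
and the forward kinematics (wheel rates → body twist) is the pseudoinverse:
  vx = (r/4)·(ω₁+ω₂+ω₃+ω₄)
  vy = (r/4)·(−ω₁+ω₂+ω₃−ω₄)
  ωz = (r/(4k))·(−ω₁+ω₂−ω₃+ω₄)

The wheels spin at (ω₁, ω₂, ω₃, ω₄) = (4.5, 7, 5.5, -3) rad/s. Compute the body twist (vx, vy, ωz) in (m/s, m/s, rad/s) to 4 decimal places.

(0.3500, 0.2750, -0.5769)

k = lx + ly = 0.18 + 0.08 = 0.2600
ω₁+ω₂+ω₃+ω₄ = 14.0000  →  vx = (0.1/4)·14.0000 = 0.3500
−ω₁+ω₂+ω₃−ω₄ = 11.0000  →  vy = (0.1/4)·11.0000 = 0.2750
−ω₁+ω₂−ω₃+ω₄ = -6.0000  →  ωz = (0.1/1.0400)·-6.0000 = -0.5769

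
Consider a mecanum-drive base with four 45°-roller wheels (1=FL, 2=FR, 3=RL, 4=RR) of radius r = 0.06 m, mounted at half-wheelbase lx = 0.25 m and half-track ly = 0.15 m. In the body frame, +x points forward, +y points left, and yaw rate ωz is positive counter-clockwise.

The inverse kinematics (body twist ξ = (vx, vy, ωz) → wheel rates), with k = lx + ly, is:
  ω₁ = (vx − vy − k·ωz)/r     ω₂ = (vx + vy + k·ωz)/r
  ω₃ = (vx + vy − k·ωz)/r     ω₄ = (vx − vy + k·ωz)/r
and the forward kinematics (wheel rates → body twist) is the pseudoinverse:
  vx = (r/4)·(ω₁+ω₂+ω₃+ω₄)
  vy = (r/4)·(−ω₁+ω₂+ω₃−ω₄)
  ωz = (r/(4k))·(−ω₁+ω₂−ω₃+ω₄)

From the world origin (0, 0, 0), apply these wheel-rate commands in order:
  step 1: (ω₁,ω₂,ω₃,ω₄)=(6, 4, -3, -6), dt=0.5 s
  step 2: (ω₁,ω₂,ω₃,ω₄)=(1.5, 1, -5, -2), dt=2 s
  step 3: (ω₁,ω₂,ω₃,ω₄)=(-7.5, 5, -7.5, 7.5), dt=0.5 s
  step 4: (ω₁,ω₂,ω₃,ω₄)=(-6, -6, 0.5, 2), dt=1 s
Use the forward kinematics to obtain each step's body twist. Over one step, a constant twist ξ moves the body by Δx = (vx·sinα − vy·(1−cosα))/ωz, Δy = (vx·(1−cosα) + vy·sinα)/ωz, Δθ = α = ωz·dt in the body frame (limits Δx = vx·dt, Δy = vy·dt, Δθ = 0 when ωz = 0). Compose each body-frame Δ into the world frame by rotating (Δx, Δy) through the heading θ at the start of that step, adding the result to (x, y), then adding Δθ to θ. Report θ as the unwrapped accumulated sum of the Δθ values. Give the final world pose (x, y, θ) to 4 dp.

step 1: ξ=(vx,vy,ωz)=(0.0150, 0.0150, -0.1875), dt=0.5 → body Δ=(0.0078, 0.0071, -0.0937) → world pose (0.0078, 0.0071, -0.0937)
step 2: ξ=(vx,vy,ωz)=(-0.0675, -0.0525, 0.0938), dt=2.0 → body Δ=(-0.1244, -0.1170, 0.1875) → world pose (-0.1270, -0.0977, 0.0938)
step 3: ξ=(vx,vy,ωz)=(-0.0375, -0.0375, 1.0312), dt=0.5 → body Δ=(-0.0132, -0.0227, 0.5156) → world pose (-0.1380, -0.1215, 0.6094)
step 4: ξ=(vx,vy,ωz)=(-0.1425, -0.0225, 0.0562), dt=1.0 → body Δ=(-0.1418, -0.0265, 0.0562) → world pose (-0.2391, -0.2244, 0.6656)

(-0.2391, -0.2244, 0.6656)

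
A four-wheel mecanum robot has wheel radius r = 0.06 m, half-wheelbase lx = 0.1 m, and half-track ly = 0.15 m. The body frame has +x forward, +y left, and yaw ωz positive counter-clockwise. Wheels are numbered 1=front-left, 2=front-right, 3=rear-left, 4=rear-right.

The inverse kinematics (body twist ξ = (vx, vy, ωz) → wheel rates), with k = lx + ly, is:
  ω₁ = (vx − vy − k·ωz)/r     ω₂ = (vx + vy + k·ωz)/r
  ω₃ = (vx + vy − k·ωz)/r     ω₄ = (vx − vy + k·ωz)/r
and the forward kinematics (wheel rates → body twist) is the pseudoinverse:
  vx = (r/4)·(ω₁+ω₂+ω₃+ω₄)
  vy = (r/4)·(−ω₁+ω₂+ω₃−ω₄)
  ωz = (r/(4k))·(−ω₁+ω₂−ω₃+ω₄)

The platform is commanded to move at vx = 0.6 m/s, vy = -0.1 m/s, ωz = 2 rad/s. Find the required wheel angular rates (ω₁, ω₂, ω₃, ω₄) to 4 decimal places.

k = lx + ly = 0.1 + 0.15 = 0.2500;  k·ωz = 0.2500·2 = 0.5000
ω₁ (FL) = (vx − vy − k·ωz)/r = 0.2000/0.06 = 3.3333
ω₂ (FR) = (vx + vy + k·ωz)/r = 1.0000/0.06 = 16.6667
ω₃ (RL) = (vx + vy − k·ωz)/r = 0.0000/0.06 = 0.0000
ω₄ (RR) = (vx − vy + k·ωz)/r = 1.2000/0.06 = 20.0000

(3.3333, 16.6667, 0.0000, 20.0000)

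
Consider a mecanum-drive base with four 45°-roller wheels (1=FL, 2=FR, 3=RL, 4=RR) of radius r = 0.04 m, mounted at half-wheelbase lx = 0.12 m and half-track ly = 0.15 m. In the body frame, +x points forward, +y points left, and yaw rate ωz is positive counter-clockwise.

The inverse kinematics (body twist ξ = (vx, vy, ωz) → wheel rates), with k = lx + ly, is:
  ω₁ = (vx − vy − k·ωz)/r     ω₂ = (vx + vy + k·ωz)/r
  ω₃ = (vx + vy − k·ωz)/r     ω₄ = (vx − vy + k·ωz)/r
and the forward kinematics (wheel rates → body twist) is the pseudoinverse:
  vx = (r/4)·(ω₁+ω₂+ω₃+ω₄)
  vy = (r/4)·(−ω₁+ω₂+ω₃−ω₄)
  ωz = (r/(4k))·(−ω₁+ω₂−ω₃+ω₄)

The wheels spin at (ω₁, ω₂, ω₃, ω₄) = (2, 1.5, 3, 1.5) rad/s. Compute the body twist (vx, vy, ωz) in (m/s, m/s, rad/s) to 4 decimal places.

k = lx + ly = 0.12 + 0.15 = 0.2700
ω₁+ω₂+ω₃+ω₄ = 8.0000  →  vx = (0.04/4)·8.0000 = 0.0800
−ω₁+ω₂+ω₃−ω₄ = 1.0000  →  vy = (0.04/4)·1.0000 = 0.0100
−ω₁+ω₂−ω₃+ω₄ = -2.0000  →  ωz = (0.04/1.0800)·-2.0000 = -0.0741

(0.0800, 0.0100, -0.0741)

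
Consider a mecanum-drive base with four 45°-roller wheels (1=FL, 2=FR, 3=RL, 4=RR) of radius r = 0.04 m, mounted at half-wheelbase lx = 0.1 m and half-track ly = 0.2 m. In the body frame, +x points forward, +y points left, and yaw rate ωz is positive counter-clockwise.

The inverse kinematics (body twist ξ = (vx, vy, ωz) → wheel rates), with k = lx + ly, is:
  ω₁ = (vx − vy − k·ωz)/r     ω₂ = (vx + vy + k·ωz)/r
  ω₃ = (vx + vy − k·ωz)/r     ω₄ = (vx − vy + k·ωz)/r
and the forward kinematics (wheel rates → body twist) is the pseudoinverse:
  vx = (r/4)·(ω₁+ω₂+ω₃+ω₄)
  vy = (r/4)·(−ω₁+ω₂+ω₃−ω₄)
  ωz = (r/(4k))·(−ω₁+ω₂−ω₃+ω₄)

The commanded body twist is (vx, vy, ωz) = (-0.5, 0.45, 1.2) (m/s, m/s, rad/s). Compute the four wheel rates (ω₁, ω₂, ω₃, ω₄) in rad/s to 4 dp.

k = lx + ly = 0.1 + 0.2 = 0.3000;  k·ωz = 0.3000·1.2 = 0.3600
ω₁ (FL) = (vx − vy − k·ωz)/r = -1.3100/0.04 = -32.7500
ω₂ (FR) = (vx + vy + k·ωz)/r = 0.3100/0.04 = 7.7500
ω₃ (RL) = (vx + vy − k·ωz)/r = -0.4100/0.04 = -10.2500
ω₄ (RR) = (vx − vy + k·ωz)/r = -0.5900/0.04 = -14.7500

(-32.7500, 7.7500, -10.2500, -14.7500)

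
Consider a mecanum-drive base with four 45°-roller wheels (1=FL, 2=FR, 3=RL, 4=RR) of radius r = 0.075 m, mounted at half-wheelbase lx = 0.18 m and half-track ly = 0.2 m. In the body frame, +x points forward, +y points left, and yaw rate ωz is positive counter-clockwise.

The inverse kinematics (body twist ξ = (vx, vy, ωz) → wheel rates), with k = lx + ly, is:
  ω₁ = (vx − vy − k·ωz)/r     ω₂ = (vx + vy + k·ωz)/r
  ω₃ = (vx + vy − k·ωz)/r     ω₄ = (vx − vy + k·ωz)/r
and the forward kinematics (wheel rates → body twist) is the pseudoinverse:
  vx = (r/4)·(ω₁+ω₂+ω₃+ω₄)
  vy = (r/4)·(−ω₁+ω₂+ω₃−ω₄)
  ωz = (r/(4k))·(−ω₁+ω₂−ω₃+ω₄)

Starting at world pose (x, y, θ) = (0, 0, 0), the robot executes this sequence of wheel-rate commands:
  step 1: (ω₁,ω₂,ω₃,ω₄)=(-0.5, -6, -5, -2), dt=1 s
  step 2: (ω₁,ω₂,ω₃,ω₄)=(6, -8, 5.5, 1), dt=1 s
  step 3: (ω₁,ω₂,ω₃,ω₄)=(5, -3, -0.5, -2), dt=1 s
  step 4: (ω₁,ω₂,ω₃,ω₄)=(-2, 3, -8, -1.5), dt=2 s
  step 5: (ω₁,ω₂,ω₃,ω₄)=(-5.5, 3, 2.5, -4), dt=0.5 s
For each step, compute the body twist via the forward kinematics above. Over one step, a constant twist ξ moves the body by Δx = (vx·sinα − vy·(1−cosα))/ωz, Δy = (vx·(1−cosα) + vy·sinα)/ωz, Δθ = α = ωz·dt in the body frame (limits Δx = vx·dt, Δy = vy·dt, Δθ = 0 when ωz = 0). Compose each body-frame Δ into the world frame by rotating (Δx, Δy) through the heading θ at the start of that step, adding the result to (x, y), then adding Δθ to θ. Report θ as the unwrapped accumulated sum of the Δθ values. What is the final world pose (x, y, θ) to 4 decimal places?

step 1: ξ=(vx,vy,ωz)=(-0.2531, -0.1594, -0.1234), dt=1.0 → body Δ=(-0.2623, -0.1434, -0.1234) → world pose (-0.2623, -0.1434, -0.1234)
step 2: ξ=(vx,vy,ωz)=(0.0844, -0.1781, -0.9128), dt=1.0 → body Δ=(-0.0027, -0.1903, -0.9128) → world pose (-0.2884, -0.3319, -1.0362)
step 3: ξ=(vx,vy,ωz)=(-0.0094, -0.1219, -0.4688), dt=1.0 → body Δ=(-0.0371, -0.1153, -0.4688) → world pose (-0.4065, -0.3588, -1.5049)
step 4: ξ=(vx,vy,ωz)=(-0.1594, -0.0281, 0.5674), dt=2.0 → body Δ=(-0.2260, -0.2072, 1.1349) → world pose (-0.6281, -0.1469, -0.3701)
step 5: ξ=(vx,vy,ωz)=(-0.0750, 0.2812, 0.0987), dt=0.5 → body Δ=(-0.0410, 0.1396, 0.0493) → world pose (-0.6158, -0.0019, -0.3207)

(-0.6158, -0.0019, -0.3207)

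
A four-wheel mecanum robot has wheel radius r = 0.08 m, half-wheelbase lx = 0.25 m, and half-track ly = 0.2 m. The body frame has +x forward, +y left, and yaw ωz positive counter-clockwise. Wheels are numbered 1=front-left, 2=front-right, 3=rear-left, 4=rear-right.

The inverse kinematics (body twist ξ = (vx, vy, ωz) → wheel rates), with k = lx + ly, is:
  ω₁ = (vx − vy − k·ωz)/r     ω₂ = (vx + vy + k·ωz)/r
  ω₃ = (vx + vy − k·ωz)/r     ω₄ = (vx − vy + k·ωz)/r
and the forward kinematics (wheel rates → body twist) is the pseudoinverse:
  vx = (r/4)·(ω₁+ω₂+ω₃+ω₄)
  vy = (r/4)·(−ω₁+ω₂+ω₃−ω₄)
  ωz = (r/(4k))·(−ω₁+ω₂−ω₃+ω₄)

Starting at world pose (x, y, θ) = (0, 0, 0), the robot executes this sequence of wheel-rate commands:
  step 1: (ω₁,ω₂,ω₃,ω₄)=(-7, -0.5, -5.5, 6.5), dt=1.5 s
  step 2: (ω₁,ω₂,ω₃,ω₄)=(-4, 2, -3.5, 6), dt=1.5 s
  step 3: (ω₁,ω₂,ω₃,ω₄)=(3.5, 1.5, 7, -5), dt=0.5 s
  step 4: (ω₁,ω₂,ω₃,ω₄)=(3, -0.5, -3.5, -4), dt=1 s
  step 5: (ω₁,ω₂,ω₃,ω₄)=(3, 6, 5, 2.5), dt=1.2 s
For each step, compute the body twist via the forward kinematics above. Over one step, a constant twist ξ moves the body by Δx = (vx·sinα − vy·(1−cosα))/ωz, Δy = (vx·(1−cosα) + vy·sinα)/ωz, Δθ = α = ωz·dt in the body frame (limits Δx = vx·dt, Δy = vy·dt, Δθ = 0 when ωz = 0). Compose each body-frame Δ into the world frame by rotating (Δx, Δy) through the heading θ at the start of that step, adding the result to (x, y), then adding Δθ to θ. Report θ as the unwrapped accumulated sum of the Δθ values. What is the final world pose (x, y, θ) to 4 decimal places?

step 1: ξ=(vx,vy,ωz)=(-0.1300, -0.1100, 0.8222), dt=1.5 → body Δ=(-0.0597, -0.2320, 1.2333) → world pose (-0.0597, -0.2320, 1.2333)
step 2: ξ=(vx,vy,ωz)=(0.0100, -0.0700, 0.6889), dt=1.5 → body Δ=(0.0621, -0.0802, 1.0333) → world pose (0.0365, -0.2000, 2.2667)
step 3: ξ=(vx,vy,ωz)=(0.1400, 0.2000, -0.6222), dt=0.5 → body Δ=(0.0843, 0.0876, -0.3111) → world pose (-0.0847, -0.1914, 1.9556)
step 4: ξ=(vx,vy,ωz)=(-0.1000, -0.0600, -0.1778), dt=1.0 → body Δ=(-0.1048, -0.0508, -0.1778) → world pose (0.0017, -0.2695, 1.7778)
step 5: ξ=(vx,vy,ωz)=(0.3300, 0.1100, 0.0222), dt=1.2 → body Δ=(0.3942, 0.1373, 0.0267) → world pose (-0.2137, 0.0881, 1.8044)

(-0.2137, 0.0881, 1.8044)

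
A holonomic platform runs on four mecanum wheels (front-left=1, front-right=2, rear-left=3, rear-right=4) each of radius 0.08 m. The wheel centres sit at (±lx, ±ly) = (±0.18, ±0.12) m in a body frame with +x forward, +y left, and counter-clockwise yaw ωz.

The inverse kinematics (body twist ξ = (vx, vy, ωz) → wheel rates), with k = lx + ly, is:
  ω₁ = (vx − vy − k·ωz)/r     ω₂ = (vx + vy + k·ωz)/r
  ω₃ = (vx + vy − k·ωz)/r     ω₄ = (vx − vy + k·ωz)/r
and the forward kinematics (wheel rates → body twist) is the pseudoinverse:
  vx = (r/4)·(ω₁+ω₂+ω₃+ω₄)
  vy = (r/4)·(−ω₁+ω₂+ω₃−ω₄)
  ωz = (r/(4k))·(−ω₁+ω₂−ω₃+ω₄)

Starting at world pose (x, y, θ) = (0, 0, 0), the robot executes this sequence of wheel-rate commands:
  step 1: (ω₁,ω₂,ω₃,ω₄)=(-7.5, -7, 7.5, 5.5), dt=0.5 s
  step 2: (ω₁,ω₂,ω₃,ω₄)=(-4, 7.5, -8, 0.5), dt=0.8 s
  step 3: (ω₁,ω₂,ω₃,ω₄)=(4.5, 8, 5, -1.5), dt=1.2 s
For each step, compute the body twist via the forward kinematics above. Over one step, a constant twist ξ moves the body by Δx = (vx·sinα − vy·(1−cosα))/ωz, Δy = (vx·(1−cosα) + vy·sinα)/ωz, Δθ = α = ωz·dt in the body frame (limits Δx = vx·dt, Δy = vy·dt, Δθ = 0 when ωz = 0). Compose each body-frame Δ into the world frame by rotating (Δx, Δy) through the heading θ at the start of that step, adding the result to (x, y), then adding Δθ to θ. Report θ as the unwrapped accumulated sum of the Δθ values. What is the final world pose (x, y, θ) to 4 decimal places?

(-0.0376, 0.4863, 0.7767)

step 1: ξ=(vx,vy,ωz)=(-0.0300, 0.0500, -0.1000), dt=0.5 → body Δ=(-0.0144, 0.0254, -0.0500) → world pose (-0.0144, 0.0254, -0.0500)
step 2: ξ=(vx,vy,ωz)=(-0.0800, 0.0600, 1.3333), dt=0.8 → body Δ=(-0.0758, 0.0084, 1.0667) → world pose (-0.0897, 0.0375, 1.0167)
step 3: ξ=(vx,vy,ωz)=(0.3200, 0.2000, -0.2000), dt=1.2 → body Δ=(0.4090, 0.1918, -0.2400) → world pose (-0.0376, 0.4863, 0.7767)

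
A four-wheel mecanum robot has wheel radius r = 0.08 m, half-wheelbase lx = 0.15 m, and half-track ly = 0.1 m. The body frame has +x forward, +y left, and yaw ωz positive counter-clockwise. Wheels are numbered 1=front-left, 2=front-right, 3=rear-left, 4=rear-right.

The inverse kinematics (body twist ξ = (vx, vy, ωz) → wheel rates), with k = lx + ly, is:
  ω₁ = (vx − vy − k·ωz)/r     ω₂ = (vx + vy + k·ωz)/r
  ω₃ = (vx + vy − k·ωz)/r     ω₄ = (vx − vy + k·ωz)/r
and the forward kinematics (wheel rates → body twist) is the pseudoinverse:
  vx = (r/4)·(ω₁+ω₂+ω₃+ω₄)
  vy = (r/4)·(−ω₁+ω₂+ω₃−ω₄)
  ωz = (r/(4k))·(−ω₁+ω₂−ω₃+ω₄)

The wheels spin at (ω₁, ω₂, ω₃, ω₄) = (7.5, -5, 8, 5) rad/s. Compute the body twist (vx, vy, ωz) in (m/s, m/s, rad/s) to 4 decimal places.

(0.3100, -0.1900, -1.2400)

k = lx + ly = 0.15 + 0.1 = 0.2500
ω₁+ω₂+ω₃+ω₄ = 15.5000  →  vx = (0.08/4)·15.5000 = 0.3100
−ω₁+ω₂+ω₃−ω₄ = -9.5000  →  vy = (0.08/4)·-9.5000 = -0.1900
−ω₁+ω₂−ω₃+ω₄ = -15.5000  →  ωz = (0.08/1.0000)·-15.5000 = -1.2400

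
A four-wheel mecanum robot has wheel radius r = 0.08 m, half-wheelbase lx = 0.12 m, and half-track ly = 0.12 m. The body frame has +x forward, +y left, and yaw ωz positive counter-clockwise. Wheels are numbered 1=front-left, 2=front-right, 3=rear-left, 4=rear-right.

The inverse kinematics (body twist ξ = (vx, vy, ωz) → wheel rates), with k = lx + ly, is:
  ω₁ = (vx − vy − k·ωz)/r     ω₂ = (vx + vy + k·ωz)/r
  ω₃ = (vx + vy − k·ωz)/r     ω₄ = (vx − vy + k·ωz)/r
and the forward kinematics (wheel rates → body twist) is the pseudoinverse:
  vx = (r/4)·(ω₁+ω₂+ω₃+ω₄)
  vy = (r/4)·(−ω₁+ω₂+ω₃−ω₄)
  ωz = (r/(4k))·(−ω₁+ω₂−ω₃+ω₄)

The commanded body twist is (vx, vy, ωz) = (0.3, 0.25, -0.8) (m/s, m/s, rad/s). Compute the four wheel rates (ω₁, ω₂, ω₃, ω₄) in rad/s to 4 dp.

k = lx + ly = 0.12 + 0.12 = 0.2400;  k·ωz = 0.2400·-0.8 = -0.1920
ω₁ (FL) = (vx − vy − k·ωz)/r = 0.2420/0.08 = 3.0250
ω₂ (FR) = (vx + vy + k·ωz)/r = 0.3580/0.08 = 4.4750
ω₃ (RL) = (vx + vy − k·ωz)/r = 0.7420/0.08 = 9.2750
ω₄ (RR) = (vx − vy + k·ωz)/r = -0.1420/0.08 = -1.7750

(3.0250, 4.4750, 9.2750, -1.7750)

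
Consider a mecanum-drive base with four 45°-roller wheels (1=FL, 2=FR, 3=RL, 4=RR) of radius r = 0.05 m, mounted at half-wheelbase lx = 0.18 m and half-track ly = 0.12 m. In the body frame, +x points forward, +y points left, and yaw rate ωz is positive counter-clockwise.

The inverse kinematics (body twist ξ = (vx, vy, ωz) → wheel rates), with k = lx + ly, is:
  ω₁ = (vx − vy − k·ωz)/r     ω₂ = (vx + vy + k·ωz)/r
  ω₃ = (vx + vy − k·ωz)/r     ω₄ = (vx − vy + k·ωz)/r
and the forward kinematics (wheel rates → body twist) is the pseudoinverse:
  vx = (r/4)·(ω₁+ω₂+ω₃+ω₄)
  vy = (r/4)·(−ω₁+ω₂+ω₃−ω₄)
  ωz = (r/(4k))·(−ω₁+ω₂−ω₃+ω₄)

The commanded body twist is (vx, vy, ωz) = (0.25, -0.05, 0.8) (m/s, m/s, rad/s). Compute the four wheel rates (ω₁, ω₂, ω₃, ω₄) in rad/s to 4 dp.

k = lx + ly = 0.18 + 0.12 = 0.3000;  k·ωz = 0.3000·0.8 = 0.2400
ω₁ (FL) = (vx − vy − k·ωz)/r = 0.0600/0.05 = 1.2000
ω₂ (FR) = (vx + vy + k·ωz)/r = 0.4400/0.05 = 8.8000
ω₃ (RL) = (vx + vy − k·ωz)/r = -0.0400/0.05 = -0.8000
ω₄ (RR) = (vx − vy + k·ωz)/r = 0.5400/0.05 = 10.8000

(1.2000, 8.8000, -0.8000, 10.8000)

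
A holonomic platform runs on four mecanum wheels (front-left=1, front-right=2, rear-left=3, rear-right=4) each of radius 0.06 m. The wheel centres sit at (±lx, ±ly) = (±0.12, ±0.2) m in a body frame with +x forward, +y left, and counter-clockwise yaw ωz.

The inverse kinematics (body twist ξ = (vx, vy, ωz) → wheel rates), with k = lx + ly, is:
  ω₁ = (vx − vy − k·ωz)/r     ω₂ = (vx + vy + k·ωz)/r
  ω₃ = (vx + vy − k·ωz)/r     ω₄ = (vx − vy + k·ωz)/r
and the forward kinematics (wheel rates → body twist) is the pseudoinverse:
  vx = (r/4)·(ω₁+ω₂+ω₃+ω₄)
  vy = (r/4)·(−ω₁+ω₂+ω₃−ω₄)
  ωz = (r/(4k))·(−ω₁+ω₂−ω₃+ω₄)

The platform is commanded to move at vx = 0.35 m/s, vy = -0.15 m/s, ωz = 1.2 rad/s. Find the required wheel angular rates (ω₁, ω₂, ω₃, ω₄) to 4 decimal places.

(1.9333, 9.7333, -3.0667, 14.7333)

k = lx + ly = 0.12 + 0.2 = 0.3200;  k·ωz = 0.3200·1.2 = 0.3840
ω₁ (FL) = (vx − vy − k·ωz)/r = 0.1160/0.06 = 1.9333
ω₂ (FR) = (vx + vy + k·ωz)/r = 0.5840/0.06 = 9.7333
ω₃ (RL) = (vx + vy − k·ωz)/r = -0.1840/0.06 = -3.0667
ω₄ (RR) = (vx − vy + k·ωz)/r = 0.8840/0.06 = 14.7333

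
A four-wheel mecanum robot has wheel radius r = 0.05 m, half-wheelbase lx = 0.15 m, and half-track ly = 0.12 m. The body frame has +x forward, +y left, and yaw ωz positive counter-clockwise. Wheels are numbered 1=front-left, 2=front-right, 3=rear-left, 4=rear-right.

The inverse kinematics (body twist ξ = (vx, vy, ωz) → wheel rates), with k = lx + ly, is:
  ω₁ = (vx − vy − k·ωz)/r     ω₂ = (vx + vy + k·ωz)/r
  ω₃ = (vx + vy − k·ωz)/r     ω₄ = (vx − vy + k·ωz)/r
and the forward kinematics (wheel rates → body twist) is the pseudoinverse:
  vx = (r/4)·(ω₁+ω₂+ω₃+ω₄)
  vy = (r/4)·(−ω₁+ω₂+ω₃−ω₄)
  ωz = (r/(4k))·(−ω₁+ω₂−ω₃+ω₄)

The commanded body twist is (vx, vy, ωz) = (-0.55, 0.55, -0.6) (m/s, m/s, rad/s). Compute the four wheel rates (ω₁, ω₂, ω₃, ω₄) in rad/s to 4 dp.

(-18.7600, -3.2400, 3.2400, -25.2400)

k = lx + ly = 0.15 + 0.12 = 0.2700;  k·ωz = 0.2700·-0.6 = -0.1620
ω₁ (FL) = (vx − vy − k·ωz)/r = -0.9380/0.05 = -18.7600
ω₂ (FR) = (vx + vy + k·ωz)/r = -0.1620/0.05 = -3.2400
ω₃ (RL) = (vx + vy − k·ωz)/r = 0.1620/0.05 = 3.2400
ω₄ (RR) = (vx − vy + k·ωz)/r = -1.2620/0.05 = -25.2400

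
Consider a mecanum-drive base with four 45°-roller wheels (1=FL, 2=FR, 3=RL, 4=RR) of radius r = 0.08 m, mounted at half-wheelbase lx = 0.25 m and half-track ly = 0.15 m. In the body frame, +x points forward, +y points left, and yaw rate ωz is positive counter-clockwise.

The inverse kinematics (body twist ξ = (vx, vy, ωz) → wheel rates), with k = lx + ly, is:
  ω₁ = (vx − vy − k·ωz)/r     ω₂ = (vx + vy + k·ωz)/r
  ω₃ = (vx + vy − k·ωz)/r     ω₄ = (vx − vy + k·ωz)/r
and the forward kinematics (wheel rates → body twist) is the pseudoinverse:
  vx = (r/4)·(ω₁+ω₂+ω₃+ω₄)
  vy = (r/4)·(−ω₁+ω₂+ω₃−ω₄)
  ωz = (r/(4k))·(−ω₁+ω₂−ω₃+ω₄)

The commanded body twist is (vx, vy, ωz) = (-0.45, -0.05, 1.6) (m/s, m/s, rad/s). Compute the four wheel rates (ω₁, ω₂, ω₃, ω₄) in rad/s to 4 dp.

(-13.0000, 1.7500, -14.2500, 3.0000)

k = lx + ly = 0.25 + 0.15 = 0.4000;  k·ωz = 0.4000·1.6 = 0.6400
ω₁ (FL) = (vx − vy − k·ωz)/r = -1.0400/0.08 = -13.0000
ω₂ (FR) = (vx + vy + k·ωz)/r = 0.1400/0.08 = 1.7500
ω₃ (RL) = (vx + vy − k·ωz)/r = -1.1400/0.08 = -14.2500
ω₄ (RR) = (vx − vy + k·ωz)/r = 0.2400/0.08 = 3.0000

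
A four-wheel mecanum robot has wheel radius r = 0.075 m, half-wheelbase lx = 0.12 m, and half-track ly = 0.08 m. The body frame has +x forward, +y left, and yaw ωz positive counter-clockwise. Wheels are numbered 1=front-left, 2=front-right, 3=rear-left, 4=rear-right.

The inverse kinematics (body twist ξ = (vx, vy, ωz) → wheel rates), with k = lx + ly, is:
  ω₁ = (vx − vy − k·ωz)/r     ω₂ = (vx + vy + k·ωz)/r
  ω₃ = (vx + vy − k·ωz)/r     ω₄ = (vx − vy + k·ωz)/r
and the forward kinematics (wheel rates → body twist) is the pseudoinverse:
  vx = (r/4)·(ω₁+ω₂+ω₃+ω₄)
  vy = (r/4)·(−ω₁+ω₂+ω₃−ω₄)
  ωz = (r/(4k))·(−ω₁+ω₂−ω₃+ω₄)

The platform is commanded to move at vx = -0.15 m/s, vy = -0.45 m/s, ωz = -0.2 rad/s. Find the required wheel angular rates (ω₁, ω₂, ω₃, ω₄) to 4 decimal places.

k = lx + ly = 0.12 + 0.08 = 0.2000;  k·ωz = 0.2000·-0.2 = -0.0400
ω₁ (FL) = (vx − vy − k·ωz)/r = 0.3400/0.075 = 4.5333
ω₂ (FR) = (vx + vy + k·ωz)/r = -0.6400/0.075 = -8.5333
ω₃ (RL) = (vx + vy − k·ωz)/r = -0.5600/0.075 = -7.4667
ω₄ (RR) = (vx − vy + k·ωz)/r = 0.2600/0.075 = 3.4667

(4.5333, -8.5333, -7.4667, 3.4667)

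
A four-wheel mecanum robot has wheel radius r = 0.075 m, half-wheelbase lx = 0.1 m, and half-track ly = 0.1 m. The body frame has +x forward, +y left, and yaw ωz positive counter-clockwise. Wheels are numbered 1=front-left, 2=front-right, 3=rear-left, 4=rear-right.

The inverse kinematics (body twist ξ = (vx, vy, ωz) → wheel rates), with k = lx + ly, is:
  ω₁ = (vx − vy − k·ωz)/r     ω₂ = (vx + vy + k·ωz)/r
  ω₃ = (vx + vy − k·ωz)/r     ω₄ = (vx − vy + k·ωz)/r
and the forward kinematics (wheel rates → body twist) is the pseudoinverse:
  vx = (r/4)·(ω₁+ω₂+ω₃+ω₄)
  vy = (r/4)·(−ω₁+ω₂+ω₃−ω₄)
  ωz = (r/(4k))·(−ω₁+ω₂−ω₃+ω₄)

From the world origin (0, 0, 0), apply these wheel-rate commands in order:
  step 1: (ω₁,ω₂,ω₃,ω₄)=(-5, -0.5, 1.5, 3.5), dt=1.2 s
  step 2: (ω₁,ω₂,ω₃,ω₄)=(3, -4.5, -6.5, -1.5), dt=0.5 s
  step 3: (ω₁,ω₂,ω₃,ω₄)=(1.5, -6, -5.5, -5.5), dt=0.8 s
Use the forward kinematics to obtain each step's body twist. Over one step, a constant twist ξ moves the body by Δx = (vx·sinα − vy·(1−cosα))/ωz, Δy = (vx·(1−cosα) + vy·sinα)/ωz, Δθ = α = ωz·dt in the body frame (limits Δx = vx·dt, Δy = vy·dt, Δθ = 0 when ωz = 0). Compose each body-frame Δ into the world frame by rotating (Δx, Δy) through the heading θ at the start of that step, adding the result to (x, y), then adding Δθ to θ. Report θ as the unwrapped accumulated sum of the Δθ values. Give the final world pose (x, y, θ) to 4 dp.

(-0.2072, -0.2795, 0.0516)

step 1: ξ=(vx,vy,ωz)=(-0.0094, 0.0469, 0.6094), dt=1.2 → body Δ=(-0.0299, 0.0474, 0.7312) → world pose (-0.0299, 0.0474, 0.7312)
step 2: ξ=(vx,vy,ωz)=(-0.1781, -0.2344, -0.2344), dt=0.5 → body Δ=(-0.0957, -0.1117, -0.1172) → world pose (-0.0266, -0.0996, 0.6141)
step 3: ξ=(vx,vy,ωz)=(-0.2906, -0.1406, -0.7031), dt=0.8 → body Δ=(-0.2512, -0.0430, -0.5625) → world pose (-0.2072, -0.2795, 0.0516)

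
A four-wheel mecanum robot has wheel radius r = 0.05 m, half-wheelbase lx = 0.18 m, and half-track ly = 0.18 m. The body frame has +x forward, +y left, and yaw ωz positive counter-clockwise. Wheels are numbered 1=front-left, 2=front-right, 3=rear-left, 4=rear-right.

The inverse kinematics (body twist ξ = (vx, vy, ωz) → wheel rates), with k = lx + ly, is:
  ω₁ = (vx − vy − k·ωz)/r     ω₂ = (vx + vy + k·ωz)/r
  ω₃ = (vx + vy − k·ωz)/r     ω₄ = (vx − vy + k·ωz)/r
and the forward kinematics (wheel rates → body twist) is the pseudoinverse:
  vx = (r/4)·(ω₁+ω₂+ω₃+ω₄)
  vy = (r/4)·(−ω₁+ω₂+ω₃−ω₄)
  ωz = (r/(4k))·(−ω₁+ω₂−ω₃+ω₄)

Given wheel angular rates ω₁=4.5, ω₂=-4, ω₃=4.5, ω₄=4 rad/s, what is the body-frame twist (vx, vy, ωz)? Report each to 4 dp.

(0.1125, -0.1000, -0.3125)

k = lx + ly = 0.18 + 0.18 = 0.3600
ω₁+ω₂+ω₃+ω₄ = 9.0000  →  vx = (0.05/4)·9.0000 = 0.1125
−ω₁+ω₂+ω₃−ω₄ = -8.0000  →  vy = (0.05/4)·-8.0000 = -0.1000
−ω₁+ω₂−ω₃+ω₄ = -9.0000  →  ωz = (0.05/1.4400)·-9.0000 = -0.3125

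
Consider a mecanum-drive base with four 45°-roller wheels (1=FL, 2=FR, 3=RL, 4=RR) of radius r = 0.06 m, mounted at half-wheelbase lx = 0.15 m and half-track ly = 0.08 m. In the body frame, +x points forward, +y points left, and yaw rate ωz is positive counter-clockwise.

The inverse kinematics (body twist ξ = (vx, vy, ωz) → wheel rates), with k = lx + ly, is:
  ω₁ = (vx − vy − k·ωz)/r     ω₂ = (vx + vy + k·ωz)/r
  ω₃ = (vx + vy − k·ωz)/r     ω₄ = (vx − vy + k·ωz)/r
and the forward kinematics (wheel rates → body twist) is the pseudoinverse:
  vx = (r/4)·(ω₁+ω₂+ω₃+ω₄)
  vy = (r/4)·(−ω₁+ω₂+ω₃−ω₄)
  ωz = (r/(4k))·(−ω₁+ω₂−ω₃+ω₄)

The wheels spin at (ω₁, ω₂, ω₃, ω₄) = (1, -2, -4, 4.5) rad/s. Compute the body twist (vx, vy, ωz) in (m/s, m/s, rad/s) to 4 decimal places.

(-0.0075, -0.1725, 0.3587)

k = lx + ly = 0.15 + 0.08 = 0.2300
ω₁+ω₂+ω₃+ω₄ = -0.5000  →  vx = (0.06/4)·-0.5000 = -0.0075
−ω₁+ω₂+ω₃−ω₄ = -11.5000  →  vy = (0.06/4)·-11.5000 = -0.1725
−ω₁+ω₂−ω₃+ω₄ = 5.5000  →  ωz = (0.06/0.9200)·5.5000 = 0.3587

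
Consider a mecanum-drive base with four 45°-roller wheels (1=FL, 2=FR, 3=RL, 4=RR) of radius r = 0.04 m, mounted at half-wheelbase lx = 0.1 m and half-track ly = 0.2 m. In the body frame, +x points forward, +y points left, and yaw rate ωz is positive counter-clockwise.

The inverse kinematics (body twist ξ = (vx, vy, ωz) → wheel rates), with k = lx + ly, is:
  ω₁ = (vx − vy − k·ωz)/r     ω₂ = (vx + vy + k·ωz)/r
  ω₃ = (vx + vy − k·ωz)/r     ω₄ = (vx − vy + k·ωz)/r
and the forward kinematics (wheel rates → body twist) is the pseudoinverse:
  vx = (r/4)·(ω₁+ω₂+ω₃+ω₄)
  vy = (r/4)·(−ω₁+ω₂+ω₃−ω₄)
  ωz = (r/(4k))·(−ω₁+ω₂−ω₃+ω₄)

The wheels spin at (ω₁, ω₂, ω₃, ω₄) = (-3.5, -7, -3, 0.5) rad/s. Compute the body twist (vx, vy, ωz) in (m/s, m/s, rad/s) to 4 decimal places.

k = lx + ly = 0.1 + 0.2 = 0.3000
ω₁+ω₂+ω₃+ω₄ = -13.0000  →  vx = (0.04/4)·-13.0000 = -0.1300
−ω₁+ω₂+ω₃−ω₄ = -7.0000  →  vy = (0.04/4)·-7.0000 = -0.0700
−ω₁+ω₂−ω₃+ω₄ = 0.0000  →  ωz = (0.04/1.2000)·0.0000 = 0.0000

(-0.1300, -0.0700, 0.0000)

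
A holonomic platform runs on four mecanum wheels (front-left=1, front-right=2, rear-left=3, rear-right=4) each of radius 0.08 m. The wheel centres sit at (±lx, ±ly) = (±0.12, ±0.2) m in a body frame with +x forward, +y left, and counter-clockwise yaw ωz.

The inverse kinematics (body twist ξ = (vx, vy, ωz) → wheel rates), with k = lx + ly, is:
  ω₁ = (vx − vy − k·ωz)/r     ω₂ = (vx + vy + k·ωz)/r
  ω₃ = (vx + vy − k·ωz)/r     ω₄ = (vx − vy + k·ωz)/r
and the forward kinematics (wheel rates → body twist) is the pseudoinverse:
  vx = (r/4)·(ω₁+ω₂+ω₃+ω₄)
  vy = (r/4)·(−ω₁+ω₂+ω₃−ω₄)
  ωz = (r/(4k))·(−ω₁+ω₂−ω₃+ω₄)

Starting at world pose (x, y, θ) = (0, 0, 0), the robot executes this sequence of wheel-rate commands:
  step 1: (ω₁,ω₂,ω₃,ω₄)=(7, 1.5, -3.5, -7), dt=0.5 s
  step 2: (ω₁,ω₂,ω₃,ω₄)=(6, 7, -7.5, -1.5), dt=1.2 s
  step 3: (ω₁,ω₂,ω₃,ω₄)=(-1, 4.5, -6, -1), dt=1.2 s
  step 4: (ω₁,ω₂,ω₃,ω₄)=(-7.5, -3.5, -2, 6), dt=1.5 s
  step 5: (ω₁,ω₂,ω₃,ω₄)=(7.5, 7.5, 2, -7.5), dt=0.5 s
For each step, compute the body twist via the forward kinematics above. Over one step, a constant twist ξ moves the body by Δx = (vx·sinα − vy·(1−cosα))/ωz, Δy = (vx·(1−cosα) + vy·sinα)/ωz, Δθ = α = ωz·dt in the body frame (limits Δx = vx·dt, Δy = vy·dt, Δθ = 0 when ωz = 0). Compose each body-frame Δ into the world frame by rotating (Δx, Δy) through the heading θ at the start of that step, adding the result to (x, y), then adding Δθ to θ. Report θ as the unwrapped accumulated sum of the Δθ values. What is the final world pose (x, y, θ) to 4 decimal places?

step 1: ξ=(vx,vy,ωz)=(-0.0400, -0.0400, -0.5625), dt=0.5 → body Δ=(-0.0225, -0.0169, -0.2812) → world pose (-0.0225, -0.0169, -0.2812)
step 2: ξ=(vx,vy,ωz)=(0.0800, -0.1000, 0.4375), dt=1.2 → body Δ=(0.1224, -0.0899, 0.5250) → world pose (0.0701, -0.1373, 0.2438)
step 3: ξ=(vx,vy,ωz)=(-0.0700, 0.0100, 0.6562), dt=1.2 → body Δ=(-0.0801, -0.0206, 0.7875) → world pose (-0.0026, -0.1766, 1.0312)
step 4: ξ=(vx,vy,ωz)=(-0.1400, -0.0800, 0.7500), dt=1.5 → body Δ=(-0.1077, -0.2024, 1.1250) → world pose (0.1157, -0.3731, 2.1562)
step 5: ξ=(vx,vy,ωz)=(0.1900, 0.1900, -0.5938), dt=0.5 → body Δ=(0.1076, 0.0796, -0.2969) → world pose (-0.0101, -0.3274, 1.8594)

(-0.0101, -0.3274, 1.8594)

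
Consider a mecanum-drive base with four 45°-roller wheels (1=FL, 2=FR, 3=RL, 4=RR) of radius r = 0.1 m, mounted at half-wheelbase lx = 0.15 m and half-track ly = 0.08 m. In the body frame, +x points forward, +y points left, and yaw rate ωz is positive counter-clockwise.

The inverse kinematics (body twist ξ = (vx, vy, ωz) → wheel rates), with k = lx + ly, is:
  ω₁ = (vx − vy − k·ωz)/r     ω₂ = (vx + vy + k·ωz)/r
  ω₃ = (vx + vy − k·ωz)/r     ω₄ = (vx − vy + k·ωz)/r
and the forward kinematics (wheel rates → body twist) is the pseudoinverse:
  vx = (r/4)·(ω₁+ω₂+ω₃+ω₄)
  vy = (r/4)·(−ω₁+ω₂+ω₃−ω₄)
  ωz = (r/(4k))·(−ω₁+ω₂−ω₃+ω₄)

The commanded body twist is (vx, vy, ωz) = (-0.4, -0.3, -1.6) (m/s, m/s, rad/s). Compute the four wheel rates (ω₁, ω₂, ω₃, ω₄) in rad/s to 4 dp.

(2.6800, -10.6800, -3.3200, -4.6800)

k = lx + ly = 0.15 + 0.08 = 0.2300;  k·ωz = 0.2300·-1.6 = -0.3680
ω₁ (FL) = (vx − vy − k·ωz)/r = 0.2680/0.1 = 2.6800
ω₂ (FR) = (vx + vy + k·ωz)/r = -1.0680/0.1 = -10.6800
ω₃ (RL) = (vx + vy − k·ωz)/r = -0.3320/0.1 = -3.3200
ω₄ (RR) = (vx − vy + k·ωz)/r = -0.4680/0.1 = -4.6800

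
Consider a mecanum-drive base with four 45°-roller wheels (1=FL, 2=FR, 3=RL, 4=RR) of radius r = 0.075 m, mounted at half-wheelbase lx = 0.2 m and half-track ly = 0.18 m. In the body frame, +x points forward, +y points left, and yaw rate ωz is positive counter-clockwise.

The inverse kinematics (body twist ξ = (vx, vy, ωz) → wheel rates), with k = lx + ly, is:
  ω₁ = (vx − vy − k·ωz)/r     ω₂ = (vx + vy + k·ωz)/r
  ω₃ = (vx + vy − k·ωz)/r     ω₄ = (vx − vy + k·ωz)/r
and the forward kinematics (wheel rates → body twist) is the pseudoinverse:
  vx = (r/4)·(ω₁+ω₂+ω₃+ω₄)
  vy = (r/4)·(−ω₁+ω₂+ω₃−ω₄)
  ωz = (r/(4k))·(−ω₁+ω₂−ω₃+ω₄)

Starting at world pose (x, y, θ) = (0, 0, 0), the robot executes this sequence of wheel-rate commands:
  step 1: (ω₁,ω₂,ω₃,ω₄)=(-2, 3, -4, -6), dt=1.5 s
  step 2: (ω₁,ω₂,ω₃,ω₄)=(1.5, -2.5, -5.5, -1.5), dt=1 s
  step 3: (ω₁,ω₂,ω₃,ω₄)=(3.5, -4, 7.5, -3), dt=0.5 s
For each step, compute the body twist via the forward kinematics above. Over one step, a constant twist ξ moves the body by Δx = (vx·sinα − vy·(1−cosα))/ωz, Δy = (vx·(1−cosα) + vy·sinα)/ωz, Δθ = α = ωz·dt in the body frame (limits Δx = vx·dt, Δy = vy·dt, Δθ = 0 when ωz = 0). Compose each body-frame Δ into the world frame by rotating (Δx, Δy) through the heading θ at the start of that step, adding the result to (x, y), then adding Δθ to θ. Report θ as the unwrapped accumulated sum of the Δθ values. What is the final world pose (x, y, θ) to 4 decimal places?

step 1: ξ=(vx,vy,ωz)=(-0.1687, 0.1312, 0.1480), dt=1.5 → body Δ=(-0.2728, 0.1673, 0.2220) → world pose (-0.2728, 0.1673, 0.2220)
step 2: ξ=(vx,vy,ωz)=(-0.1500, -0.1500, 0.0000), dt=1.0 → body Δ=(-0.1500, -0.1500, 0.0000) → world pose (-0.3861, -0.0121, 0.2220)
step 3: ξ=(vx,vy,ωz)=(0.0750, 0.0562, -0.8882), dt=0.5 → body Δ=(0.0424, 0.0190, -0.4441) → world pose (-0.3489, 0.0158, -0.2220)

(-0.3489, 0.0158, -0.2220)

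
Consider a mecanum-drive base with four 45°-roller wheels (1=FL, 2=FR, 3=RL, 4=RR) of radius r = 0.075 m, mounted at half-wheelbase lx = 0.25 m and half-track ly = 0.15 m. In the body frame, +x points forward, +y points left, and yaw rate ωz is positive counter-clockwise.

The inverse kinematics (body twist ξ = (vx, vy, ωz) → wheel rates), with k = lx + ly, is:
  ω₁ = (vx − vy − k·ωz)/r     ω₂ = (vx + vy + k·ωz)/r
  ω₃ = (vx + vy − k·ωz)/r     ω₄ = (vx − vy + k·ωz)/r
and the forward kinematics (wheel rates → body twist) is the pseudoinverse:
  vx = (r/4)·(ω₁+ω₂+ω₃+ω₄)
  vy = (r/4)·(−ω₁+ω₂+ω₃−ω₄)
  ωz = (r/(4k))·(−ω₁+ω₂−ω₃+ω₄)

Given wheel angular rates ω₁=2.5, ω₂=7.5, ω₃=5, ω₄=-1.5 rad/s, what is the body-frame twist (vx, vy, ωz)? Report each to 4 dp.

(0.2531, 0.2156, -0.0703)

k = lx + ly = 0.25 + 0.15 = 0.4000
ω₁+ω₂+ω₃+ω₄ = 13.5000  →  vx = (0.075/4)·13.5000 = 0.2531
−ω₁+ω₂+ω₃−ω₄ = 11.5000  →  vy = (0.075/4)·11.5000 = 0.2156
−ω₁+ω₂−ω₃+ω₄ = -1.5000  →  ωz = (0.075/1.6000)·-1.5000 = -0.0703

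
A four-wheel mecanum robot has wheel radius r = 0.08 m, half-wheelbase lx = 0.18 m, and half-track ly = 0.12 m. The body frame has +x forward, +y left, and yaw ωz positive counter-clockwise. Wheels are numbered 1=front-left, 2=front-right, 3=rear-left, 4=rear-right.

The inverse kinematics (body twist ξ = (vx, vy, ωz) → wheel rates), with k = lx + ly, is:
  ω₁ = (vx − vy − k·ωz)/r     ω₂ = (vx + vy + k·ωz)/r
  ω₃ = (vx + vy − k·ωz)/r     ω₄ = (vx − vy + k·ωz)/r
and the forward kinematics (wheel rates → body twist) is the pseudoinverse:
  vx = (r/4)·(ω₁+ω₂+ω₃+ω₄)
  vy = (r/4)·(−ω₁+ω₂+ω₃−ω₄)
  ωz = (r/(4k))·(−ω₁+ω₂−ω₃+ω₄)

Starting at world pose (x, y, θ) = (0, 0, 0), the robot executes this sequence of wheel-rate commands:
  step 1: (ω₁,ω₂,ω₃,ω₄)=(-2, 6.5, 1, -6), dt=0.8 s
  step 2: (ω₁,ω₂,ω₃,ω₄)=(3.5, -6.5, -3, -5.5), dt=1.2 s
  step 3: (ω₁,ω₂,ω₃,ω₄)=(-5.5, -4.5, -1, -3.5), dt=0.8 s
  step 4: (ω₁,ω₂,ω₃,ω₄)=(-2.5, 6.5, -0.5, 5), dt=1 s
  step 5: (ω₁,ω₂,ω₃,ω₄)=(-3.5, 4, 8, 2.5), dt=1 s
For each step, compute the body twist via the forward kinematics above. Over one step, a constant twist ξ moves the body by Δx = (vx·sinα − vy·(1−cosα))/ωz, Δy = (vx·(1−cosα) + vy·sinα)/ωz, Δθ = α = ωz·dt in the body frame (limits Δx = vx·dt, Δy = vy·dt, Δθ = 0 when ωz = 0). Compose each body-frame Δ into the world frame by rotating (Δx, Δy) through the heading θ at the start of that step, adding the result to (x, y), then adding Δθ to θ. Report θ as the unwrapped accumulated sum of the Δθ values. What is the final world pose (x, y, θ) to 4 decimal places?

(-0.0307, 0.6646, 0.1000)

step 1: ξ=(vx,vy,ωz)=(-0.0100, 0.3100, 0.1000), dt=0.8 → body Δ=(-0.0179, 0.2474, 0.0800) → world pose (-0.0179, 0.2474, 0.0800)
step 2: ξ=(vx,vy,ωz)=(-0.2300, -0.1500, -0.8333), dt=1.2 → body Δ=(-0.3150, -0.0246, -1.0000) → world pose (-0.3299, 0.1977, -0.9200)
step 3: ξ=(vx,vy,ωz)=(-0.2900, 0.0700, -0.1000), dt=0.8 → body Δ=(-0.2295, 0.0652, -0.0800) → world pose (-0.4171, 0.4198, -1.0000)
step 4: ξ=(vx,vy,ωz)=(0.1700, 0.0700, 0.9667), dt=1.0 → body Δ=(0.1135, 0.1356, 0.9667) → world pose (-0.2417, 0.3976, -0.0333)
step 5: ξ=(vx,vy,ωz)=(0.2200, 0.2600, 0.1333), dt=1.0 → body Δ=(0.2020, 0.2739, 0.1333) → world pose (-0.0307, 0.6646, 0.1000)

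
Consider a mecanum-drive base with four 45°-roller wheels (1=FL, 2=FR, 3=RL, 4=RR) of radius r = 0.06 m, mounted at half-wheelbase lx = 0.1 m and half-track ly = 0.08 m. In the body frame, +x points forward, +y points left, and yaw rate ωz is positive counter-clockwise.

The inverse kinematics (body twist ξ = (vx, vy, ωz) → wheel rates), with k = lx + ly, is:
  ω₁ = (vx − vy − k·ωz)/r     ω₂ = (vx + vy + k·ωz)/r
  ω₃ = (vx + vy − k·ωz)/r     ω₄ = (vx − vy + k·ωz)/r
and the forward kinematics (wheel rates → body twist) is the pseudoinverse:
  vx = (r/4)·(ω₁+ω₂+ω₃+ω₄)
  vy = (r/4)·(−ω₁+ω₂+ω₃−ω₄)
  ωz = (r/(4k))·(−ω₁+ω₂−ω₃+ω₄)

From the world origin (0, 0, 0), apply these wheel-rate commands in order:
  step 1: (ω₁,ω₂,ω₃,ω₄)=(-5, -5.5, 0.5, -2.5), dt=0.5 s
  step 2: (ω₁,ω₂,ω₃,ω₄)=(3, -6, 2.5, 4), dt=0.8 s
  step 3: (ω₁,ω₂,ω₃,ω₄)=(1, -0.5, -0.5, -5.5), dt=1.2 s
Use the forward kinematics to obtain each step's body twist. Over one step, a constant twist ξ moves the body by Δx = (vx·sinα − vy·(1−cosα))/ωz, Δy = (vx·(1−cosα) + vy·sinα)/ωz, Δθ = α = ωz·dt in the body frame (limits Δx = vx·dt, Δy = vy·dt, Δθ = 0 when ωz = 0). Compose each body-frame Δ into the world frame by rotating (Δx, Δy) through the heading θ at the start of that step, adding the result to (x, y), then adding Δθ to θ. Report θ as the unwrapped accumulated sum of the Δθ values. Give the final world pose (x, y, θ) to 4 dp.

step 1: ξ=(vx,vy,ωz)=(-0.1875, 0.0375, -0.2917), dt=0.5 → body Δ=(-0.0921, 0.0255, -0.1458) → world pose (-0.0921, 0.0255, -0.1458)
step 2: ξ=(vx,vy,ωz)=(0.0525, -0.1575, -0.6250), dt=0.8 → body Δ=(0.0094, -0.1311, -0.5000) → world pose (-0.1018, -0.1056, -0.6458)
step 3: ξ=(vx,vy,ωz)=(-0.0825, 0.0525, -0.5417), dt=1.2 → body Δ=(-0.0724, 0.0897, -0.6500) → world pose (-0.1056, 0.0097, -1.2958)

(-0.1056, 0.0097, -1.2958)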